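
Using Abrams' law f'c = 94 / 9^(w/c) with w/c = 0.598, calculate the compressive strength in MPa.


f'c = 94 / 9^0.598
= 94 / 3.721
= 25.26 MPa

25.26


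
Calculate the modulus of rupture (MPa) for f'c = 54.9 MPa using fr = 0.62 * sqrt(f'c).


fr = 0.62 * sqrt(54.9)
= 4.594 MPa

4.594


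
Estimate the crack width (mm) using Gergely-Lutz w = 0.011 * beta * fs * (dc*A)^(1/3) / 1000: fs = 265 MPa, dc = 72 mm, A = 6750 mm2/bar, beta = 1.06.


w = 0.011 * beta * fs * (dc * A)^(1/3) / 1000
= 0.011 * 1.06 * 265 * (72 * 6750)^(1/3) / 1000
= 0.243 mm

0.243


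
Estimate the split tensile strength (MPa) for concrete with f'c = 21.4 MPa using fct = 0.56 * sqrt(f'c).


fct = 0.56 * sqrt(21.4)
= 0.56 * 4.626
= 2.591 MPa

2.591


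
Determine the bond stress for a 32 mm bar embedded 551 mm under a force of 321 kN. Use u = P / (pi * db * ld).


u = P / (pi * db * ld)
= 321 * 1000 / (pi * 32 * 551)
= 5.795 MPa

5.795


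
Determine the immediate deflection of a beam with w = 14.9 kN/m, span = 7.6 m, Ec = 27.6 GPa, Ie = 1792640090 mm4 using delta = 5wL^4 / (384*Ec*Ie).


Convert: L = 7.6 m = 7600 mm, Ec = 27.6 GPa = 27600 MPa
delta = 5 * 14.9 * 7600^4 / (384 * 27600 * 1792640090)
= 13.08 mm

13.08


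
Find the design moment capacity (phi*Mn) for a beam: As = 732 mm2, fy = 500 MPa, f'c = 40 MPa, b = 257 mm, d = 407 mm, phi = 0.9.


a = As * fy / (0.85 * f'c * b)
= 732 * 500 / (0.85 * 40 * 257)
= 41.886 mm
Mn = As * fy * (d - a/2) / 10^6
= 141.2969 kN-m
phi*Mn = 0.9 * 141.2969 = 127.17 kN-m

127.17


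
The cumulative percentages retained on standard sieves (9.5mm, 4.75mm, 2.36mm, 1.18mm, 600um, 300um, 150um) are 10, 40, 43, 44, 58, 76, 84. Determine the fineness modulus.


FM = sum(cumulative % retained) / 100
= 355 / 100
= 3.55

3.55


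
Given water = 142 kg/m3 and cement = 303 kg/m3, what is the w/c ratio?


w/c = water / cement
w/c = 142 / 303 = 0.469

0.469


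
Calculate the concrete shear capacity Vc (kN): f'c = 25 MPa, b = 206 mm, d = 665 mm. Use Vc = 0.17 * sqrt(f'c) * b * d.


Vc = 0.17 * sqrt(25) * 206 * 665 / 1000
= 116.44 kN

116.44


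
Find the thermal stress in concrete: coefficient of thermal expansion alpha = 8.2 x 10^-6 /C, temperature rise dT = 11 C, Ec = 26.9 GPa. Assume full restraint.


sigma = alpha * dT * Ec
= 8.2e-6 * 11 * 26.9 * 1000
= 2.426 MPa

2.426


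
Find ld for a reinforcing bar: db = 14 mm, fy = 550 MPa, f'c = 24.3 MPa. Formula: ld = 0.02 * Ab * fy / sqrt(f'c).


Ab = pi * 14^2 / 4 = 153.938 mm2
ld = 0.02 * 153.938 * 550 / sqrt(24.3)
= 343.5 mm

343.5


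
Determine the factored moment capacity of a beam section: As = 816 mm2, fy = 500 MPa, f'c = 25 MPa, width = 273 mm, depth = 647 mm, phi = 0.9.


a = As * fy / (0.85 * f'c * b)
= 816 * 500 / (0.85 * 25 * 273)
= 70.3297 mm
Mn = As * fy * (d - a/2) / 10^6
= 249.6287 kN-m
phi*Mn = 0.9 * 249.6287 = 224.67 kN-m

224.67


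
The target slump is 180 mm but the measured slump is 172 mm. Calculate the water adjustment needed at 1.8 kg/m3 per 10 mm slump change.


Difference = 180 - 172 = 8 mm
Water adjustment = 8 * 1.8 / 10 = 1.4 kg/m3

1.4


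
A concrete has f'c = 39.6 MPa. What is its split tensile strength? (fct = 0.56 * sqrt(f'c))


fct = 0.56 * sqrt(39.6)
= 0.56 * 6.293
= 3.524 MPa

3.524


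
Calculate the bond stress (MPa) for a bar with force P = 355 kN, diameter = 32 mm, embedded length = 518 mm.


u = P / (pi * db * ld)
= 355 * 1000 / (pi * 32 * 518)
= 6.817 MPa

6.817


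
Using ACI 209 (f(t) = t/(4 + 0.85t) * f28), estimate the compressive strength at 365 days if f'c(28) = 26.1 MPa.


f(365) = 365 / (4 + 0.85 * 365) * 26.1
= 365 / 314.25 * 26.1
= 30.32 MPa

30.32


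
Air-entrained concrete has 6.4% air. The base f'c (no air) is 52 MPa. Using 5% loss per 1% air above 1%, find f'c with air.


Strength loss = (6.4 - 1) * 5 = 27.0%
f'c = 52 * (1 - 27.0/100)
= 37.96 MPa

37.96


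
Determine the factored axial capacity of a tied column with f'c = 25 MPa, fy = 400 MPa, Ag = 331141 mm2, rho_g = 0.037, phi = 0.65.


Ast = rho * Ag = 0.037 * 331141 = 12252.217 mm2
phi*Pn = 0.65 * 0.80 * (0.85 * 25 * (331141 - 12252.217) + 400 * 12252.217) / 1000
= 6072.18 kN

6072.18


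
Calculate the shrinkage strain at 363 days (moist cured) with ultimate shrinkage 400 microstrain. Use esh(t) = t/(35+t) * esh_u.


esh(363) = 363 / (35 + 363) * 400
= 363 / 398 * 400
= 364.8 microstrain

364.8


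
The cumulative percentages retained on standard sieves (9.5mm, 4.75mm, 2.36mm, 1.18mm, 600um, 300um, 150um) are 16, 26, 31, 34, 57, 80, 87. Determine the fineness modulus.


FM = sum(cumulative % retained) / 100
= 331 / 100
= 3.31

3.31


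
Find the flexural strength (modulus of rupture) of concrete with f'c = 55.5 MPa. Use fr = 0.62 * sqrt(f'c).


fr = 0.62 * sqrt(55.5)
= 4.619 MPa

4.619


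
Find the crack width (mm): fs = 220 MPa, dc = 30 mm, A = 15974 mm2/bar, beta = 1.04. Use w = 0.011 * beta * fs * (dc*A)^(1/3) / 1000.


w = 0.011 * beta * fs * (dc * A)^(1/3) / 1000
= 0.011 * 1.04 * 220 * (30 * 15974)^(1/3) / 1000
= 0.197 mm

0.197


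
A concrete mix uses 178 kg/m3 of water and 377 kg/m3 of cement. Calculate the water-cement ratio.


w/c = water / cement
w/c = 178 / 377 = 0.472

0.472


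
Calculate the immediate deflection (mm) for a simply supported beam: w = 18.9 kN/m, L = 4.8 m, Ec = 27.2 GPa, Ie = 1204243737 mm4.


Convert: L = 4.8 m = 4800 mm, Ec = 27.2 GPa = 27200 MPa
delta = 5 * 18.9 * 4800^4 / (384 * 27200 * 1204243737)
= 3.99 mm

3.99


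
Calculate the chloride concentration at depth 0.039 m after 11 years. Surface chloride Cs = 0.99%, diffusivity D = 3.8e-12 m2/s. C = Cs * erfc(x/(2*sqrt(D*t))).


t_seconds = 11 * 365.25 * 24 * 3600 = 347133600.0 s
arg = 0.039 / (2 * sqrt(3.8e-12 * 347133600.0))
= 0.5369
erfc(0.5369) = 0.4477
C = 0.99 * 0.4477 = 0.4432%

0.4432


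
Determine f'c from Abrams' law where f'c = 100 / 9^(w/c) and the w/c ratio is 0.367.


f'c = 100 / 9^0.367
= 100 / 2.24
= 44.65 MPa

44.65


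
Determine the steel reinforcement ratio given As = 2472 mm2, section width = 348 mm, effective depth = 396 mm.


rho = As / (b * d)
= 2472 / (348 * 396)
= 0.0179

0.0179


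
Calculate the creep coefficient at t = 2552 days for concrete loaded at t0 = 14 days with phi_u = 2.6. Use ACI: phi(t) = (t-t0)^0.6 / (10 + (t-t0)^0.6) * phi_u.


dt = 2552 - 14 = 2538
phi = 2538^0.6 / (10 + 2538^0.6) * 2.6
= 2.384

2.384


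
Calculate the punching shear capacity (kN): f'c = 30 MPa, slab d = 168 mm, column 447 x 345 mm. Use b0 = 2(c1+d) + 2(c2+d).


b0 = 2*(447 + 168) + 2*(345 + 168) = 2256 mm
Vc = 0.33 * sqrt(30) * 2256 * 168 / 1000
= 685.05 kN

685.05


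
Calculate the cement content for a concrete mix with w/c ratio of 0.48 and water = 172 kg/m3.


Cement = water / (w/c)
= 172 / 0.48
= 358.3 kg/m3

358.3


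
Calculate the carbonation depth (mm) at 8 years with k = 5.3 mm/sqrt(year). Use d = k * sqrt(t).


depth = k * sqrt(t)
= 5.3 * sqrt(8)
= 14.99 mm

14.99


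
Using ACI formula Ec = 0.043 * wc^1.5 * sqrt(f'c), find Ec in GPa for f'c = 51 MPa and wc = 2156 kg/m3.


Ec = 0.043 * 2156^1.5 * sqrt(51) / 1000
= 30.74 GPa

30.74


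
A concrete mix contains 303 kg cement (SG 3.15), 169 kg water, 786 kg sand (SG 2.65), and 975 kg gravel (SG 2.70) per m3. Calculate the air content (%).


Vol cement = 303 / (3.15 * 1000) = 0.09619 m3
Vol water = 169 / 1000 = 0.169 m3
Vol sand = 786 / (2.65 * 1000) = 0.296604 m3
Vol gravel = 975 / (2.70 * 1000) = 0.361111 m3
Total solid + water volume = 0.922905 m3
Air = (1 - 0.922905) * 100 = 7.71%

7.71


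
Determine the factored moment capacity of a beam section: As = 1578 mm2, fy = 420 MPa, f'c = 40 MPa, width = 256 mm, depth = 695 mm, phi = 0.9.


a = As * fy / (0.85 * f'c * b)
= 1578 * 420 / (0.85 * 40 * 256)
= 76.1443 mm
Mn = As * fy * (d - a/2) / 10^6
= 435.3855 kN-m
phi*Mn = 0.9 * 435.3855 = 391.85 kN-m

391.85


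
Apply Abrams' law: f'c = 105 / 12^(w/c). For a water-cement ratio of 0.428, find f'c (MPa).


f'c = 105 / 12^0.428
= 105 / 2.897
= 36.25 MPa

36.25


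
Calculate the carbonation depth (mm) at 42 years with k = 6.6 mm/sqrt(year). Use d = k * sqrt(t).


depth = k * sqrt(t)
= 6.6 * sqrt(42)
= 42.77 mm

42.77


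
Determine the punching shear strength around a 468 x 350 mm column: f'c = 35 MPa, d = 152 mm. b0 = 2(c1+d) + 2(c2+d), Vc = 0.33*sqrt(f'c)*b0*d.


b0 = 2*(468 + 152) + 2*(350 + 152) = 2244 mm
Vc = 0.33 * sqrt(35) * 2244 * 152 / 1000
= 665.91 kN

665.91


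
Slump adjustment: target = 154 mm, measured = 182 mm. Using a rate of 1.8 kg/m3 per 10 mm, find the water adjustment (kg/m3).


Difference = 154 - 182 = -28 mm
Water adjustment = -28 * 1.8 / 10 = -5.0 kg/m3

-5.0


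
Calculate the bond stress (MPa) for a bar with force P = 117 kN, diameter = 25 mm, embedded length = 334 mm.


u = P / (pi * db * ld)
= 117 * 1000 / (pi * 25 * 334)
= 4.46 MPa

4.46


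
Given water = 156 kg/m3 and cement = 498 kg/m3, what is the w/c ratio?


w/c = water / cement
w/c = 156 / 498 = 0.313

0.313


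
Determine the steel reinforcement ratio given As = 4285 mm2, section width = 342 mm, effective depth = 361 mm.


rho = As / (b * d)
= 4285 / (342 * 361)
= 0.0347

0.0347


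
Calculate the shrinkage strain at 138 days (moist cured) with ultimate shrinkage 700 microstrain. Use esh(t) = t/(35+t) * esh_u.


esh(138) = 138 / (35 + 138) * 700
= 138 / 173 * 700
= 558.4 microstrain

558.4


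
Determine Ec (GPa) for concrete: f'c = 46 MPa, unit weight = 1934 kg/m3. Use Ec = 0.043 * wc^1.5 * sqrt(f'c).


Ec = 0.043 * 1934^1.5 * sqrt(46) / 1000
= 24.8 GPa

24.8


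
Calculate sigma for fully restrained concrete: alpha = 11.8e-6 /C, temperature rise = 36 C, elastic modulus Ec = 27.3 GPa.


sigma = alpha * dT * Ec
= 11.8e-6 * 36 * 27.3 * 1000
= 11.597 MPa

11.597


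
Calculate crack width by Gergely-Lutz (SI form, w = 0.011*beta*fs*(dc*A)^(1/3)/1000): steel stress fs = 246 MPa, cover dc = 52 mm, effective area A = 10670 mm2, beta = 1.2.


w = 0.011 * beta * fs * (dc * A)^(1/3) / 1000
= 0.011 * 1.2 * 246 * (52 * 10670)^(1/3) / 1000
= 0.267 mm

0.267


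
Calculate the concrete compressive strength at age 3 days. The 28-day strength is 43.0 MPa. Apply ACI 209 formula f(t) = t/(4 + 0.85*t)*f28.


f(3) = 3 / (4 + 0.85 * 3) * 43.0
= 3 / 6.55 * 43.0
= 19.69 MPa

19.69


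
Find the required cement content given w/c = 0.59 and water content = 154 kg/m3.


Cement = water / (w/c)
= 154 / 0.59
= 261.0 kg/m3

261.0


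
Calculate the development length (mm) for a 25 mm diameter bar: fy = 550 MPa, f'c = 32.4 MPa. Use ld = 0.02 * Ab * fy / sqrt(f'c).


Ab = pi * 25^2 / 4 = 490.874 mm2
ld = 0.02 * 490.874 * 550 / sqrt(32.4)
= 948.6 mm

948.6


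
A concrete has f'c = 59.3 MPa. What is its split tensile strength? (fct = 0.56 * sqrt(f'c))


fct = 0.56 * sqrt(59.3)
= 0.56 * 7.701
= 4.312 MPa

4.312


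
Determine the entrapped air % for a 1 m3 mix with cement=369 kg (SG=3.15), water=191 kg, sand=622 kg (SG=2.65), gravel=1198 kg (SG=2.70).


Vol cement = 369 / (3.15 * 1000) = 0.117143 m3
Vol water = 191 / 1000 = 0.191 m3
Vol sand = 622 / (2.65 * 1000) = 0.234717 m3
Vol gravel = 1198 / (2.70 * 1000) = 0.443704 m3
Total solid + water volume = 0.986564 m3
Air = (1 - 0.986564) * 100 = 1.34%

1.34


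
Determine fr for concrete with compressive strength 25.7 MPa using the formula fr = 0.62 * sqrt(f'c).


fr = 0.62 * sqrt(25.7)
= 3.143 MPa

3.143


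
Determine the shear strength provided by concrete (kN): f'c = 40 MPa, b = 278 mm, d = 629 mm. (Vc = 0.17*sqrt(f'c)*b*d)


Vc = 0.17 * sqrt(40) * 278 * 629 / 1000
= 188.01 kN

188.01


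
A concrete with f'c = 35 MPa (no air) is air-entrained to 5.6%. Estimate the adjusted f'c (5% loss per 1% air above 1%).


Strength loss = (5.6 - 1) * 5 = 23.0%
f'c = 35 * (1 - 23.0/100)
= 26.95 MPa

26.95


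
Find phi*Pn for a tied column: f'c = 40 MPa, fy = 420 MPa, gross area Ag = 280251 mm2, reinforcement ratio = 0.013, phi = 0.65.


Ast = rho * Ag = 0.013 * 280251 = 3643.263 mm2
phi*Pn = 0.65 * 0.80 * (0.85 * 40 * (280251 - 3643.263) + 420 * 3643.263) / 1000
= 5686.11 kN

5686.11


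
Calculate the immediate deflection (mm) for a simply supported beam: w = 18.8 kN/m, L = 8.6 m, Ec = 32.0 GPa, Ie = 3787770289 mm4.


Convert: L = 8.6 m = 8600 mm, Ec = 32.0 GPa = 32000 MPa
delta = 5 * 18.8 * 8600^4 / (384 * 32000 * 3787770289)
= 11.05 mm

11.05


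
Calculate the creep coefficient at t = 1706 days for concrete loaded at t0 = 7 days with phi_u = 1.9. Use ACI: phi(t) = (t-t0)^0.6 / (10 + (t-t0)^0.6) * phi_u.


dt = 1706 - 7 = 1699
phi = 1699^0.6 / (10 + 1699^0.6) * 1.9
= 1.704

1.704


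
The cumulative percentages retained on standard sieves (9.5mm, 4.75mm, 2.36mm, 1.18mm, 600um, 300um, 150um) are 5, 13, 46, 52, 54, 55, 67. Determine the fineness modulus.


FM = sum(cumulative % retained) / 100
= 292 / 100
= 2.92

2.92


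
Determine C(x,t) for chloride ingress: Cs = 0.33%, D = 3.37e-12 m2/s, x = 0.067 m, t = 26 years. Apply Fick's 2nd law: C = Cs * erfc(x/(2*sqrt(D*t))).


t_seconds = 26 * 365.25 * 24 * 3600 = 820497600.0 s
arg = 0.067 / (2 * sqrt(3.37e-12 * 820497600.0))
= 0.6371
erfc(0.6371) = 0.3676
C = 0.33 * 0.3676 = 0.1213%

0.1213


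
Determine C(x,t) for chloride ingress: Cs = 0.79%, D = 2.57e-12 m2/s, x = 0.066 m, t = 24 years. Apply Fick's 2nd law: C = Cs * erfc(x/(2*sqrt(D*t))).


t_seconds = 24 * 365.25 * 24 * 3600 = 757382400.0 s
arg = 0.066 / (2 * sqrt(2.57e-12 * 757382400.0))
= 0.748
erfc(0.748) = 0.2901
C = 0.79 * 0.2901 = 0.2292%

0.2292


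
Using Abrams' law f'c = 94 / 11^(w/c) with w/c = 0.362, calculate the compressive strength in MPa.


f'c = 94 / 11^0.362
= 94 / 2.382
= 39.46 MPa

39.46


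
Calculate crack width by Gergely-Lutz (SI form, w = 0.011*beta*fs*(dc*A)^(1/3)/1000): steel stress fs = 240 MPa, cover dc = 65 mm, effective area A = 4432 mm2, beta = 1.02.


w = 0.011 * beta * fs * (dc * A)^(1/3) / 1000
= 0.011 * 1.02 * 240 * (65 * 4432)^(1/3) / 1000
= 0.178 mm

0.178


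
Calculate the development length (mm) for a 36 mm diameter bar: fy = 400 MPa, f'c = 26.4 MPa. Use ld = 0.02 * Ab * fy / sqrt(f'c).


Ab = pi * 36^2 / 4 = 1017.876 mm2
ld = 0.02 * 1017.876 * 400 / sqrt(26.4)
= 1584.8 mm

1584.8


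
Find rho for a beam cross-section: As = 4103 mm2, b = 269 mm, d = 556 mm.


rho = As / (b * d)
= 4103 / (269 * 556)
= 0.0274

0.0274


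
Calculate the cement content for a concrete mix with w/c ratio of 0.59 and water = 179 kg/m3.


Cement = water / (w/c)
= 179 / 0.59
= 303.4 kg/m3

303.4


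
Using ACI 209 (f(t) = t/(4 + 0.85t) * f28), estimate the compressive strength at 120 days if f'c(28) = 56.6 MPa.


f(120) = 120 / (4 + 0.85 * 120) * 56.6
= 120 / 106.0 * 56.6
= 64.08 MPa

64.08


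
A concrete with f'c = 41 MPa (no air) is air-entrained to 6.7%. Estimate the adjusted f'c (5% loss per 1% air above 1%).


Strength loss = (6.7 - 1) * 5 = 28.5%
f'c = 41 * (1 - 28.5/100)
= 29.32 MPa

29.32


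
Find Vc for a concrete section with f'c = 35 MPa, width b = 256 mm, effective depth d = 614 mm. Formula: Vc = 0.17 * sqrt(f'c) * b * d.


Vc = 0.17 * sqrt(35) * 256 * 614 / 1000
= 158.09 kN

158.09


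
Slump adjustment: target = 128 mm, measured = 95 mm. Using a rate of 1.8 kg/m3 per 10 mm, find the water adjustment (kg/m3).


Difference = 128 - 95 = 33 mm
Water adjustment = 33 * 1.8 / 10 = 5.9 kg/m3

5.9


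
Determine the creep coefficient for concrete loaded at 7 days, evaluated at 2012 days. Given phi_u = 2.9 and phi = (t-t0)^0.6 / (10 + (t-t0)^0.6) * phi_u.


dt = 2012 - 7 = 2005
phi = 2005^0.6 / (10 + 2005^0.6) * 2.9
= 2.626

2.626


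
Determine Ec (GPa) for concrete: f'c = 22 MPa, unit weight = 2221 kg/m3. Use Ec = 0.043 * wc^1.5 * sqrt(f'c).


Ec = 0.043 * 2221^1.5 * sqrt(22) / 1000
= 21.11 GPa

21.11


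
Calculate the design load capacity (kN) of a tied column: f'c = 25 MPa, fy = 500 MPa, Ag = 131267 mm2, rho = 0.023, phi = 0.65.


Ast = rho * Ag = 0.023 * 131267 = 3019.141 mm2
phi*Pn = 0.65 * 0.80 * (0.85 * 25 * (131267 - 3019.141) + 500 * 3019.141) / 1000
= 2202.12 kN

2202.12


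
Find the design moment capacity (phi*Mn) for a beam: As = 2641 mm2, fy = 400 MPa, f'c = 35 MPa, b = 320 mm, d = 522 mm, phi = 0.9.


a = As * fy / (0.85 * f'c * b)
= 2641 * 400 / (0.85 * 35 * 320)
= 110.9664 mm
Mn = As * fy * (d - a/2) / 10^6
= 492.8284 kN-m
phi*Mn = 0.9 * 492.8284 = 443.55 kN-m

443.55


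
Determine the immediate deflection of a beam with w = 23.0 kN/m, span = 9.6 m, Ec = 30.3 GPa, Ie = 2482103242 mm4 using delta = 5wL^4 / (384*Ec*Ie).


Convert: L = 9.6 m = 9600 mm, Ec = 30.3 GPa = 30300 MPa
delta = 5 * 23.0 * 9600^4 / (384 * 30300 * 2482103242)
= 33.82 mm

33.82


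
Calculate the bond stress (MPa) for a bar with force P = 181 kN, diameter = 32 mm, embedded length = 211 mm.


u = P / (pi * db * ld)
= 181 * 1000 / (pi * 32 * 211)
= 8.533 MPa

8.533


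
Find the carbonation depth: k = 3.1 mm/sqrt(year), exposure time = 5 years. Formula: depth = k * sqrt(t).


depth = k * sqrt(t)
= 3.1 * sqrt(5)
= 6.93 mm

6.93


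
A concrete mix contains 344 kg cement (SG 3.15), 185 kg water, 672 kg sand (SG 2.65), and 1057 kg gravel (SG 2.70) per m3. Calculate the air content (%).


Vol cement = 344 / (3.15 * 1000) = 0.109206 m3
Vol water = 185 / 1000 = 0.185 m3
Vol sand = 672 / (2.65 * 1000) = 0.253585 m3
Vol gravel = 1057 / (2.70 * 1000) = 0.391481 m3
Total solid + water volume = 0.939273 m3
Air = (1 - 0.939273) * 100 = 6.07%

6.07


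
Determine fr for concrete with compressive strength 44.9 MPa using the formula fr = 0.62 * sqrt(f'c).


fr = 0.62 * sqrt(44.9)
= 4.154 MPa

4.154


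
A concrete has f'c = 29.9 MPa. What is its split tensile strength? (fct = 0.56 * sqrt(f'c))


fct = 0.56 * sqrt(29.9)
= 0.56 * 5.468
= 3.062 MPa

3.062


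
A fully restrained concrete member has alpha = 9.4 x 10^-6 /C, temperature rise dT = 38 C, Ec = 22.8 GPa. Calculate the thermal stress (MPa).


sigma = alpha * dT * Ec
= 9.4e-6 * 38 * 22.8 * 1000
= 8.144 MPa

8.144


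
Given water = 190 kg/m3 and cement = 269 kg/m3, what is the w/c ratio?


w/c = water / cement
w/c = 190 / 269 = 0.706

0.706


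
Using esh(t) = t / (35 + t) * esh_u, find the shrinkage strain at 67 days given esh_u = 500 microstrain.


esh(67) = 67 / (35 + 67) * 500
= 67 / 102 * 500
= 328.4 microstrain

328.4


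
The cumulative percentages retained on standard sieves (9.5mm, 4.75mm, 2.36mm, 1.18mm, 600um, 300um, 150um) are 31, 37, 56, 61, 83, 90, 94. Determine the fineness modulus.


FM = sum(cumulative % retained) / 100
= 452 / 100
= 4.52

4.52


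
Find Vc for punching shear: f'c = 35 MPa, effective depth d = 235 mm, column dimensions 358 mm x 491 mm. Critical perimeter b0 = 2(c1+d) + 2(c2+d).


b0 = 2*(358 + 235) + 2*(491 + 235) = 2638 mm
Vc = 0.33 * sqrt(35) * 2638 * 235 / 1000
= 1210.29 kN

1210.29


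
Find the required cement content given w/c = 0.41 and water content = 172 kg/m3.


Cement = water / (w/c)
= 172 / 0.41
= 419.5 kg/m3

419.5


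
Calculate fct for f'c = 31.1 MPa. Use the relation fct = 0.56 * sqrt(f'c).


fct = 0.56 * sqrt(31.1)
= 0.56 * 5.577
= 3.123 MPa

3.123


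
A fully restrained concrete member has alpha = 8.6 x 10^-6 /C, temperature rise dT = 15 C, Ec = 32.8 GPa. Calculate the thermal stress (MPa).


sigma = alpha * dT * Ec
= 8.6e-6 * 15 * 32.8 * 1000
= 4.231 MPa

4.231


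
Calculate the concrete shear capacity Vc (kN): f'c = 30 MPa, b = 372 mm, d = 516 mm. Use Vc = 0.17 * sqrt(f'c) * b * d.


Vc = 0.17 * sqrt(30) * 372 * 516 / 1000
= 178.73 kN

178.73


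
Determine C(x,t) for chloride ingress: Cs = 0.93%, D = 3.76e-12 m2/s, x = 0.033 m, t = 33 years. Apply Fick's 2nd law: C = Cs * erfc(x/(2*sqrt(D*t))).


t_seconds = 33 * 365.25 * 24 * 3600 = 1041400800.0 s
arg = 0.033 / (2 * sqrt(3.76e-12 * 1041400800.0))
= 0.2637
erfc(0.2637) = 0.7092
C = 0.93 * 0.7092 = 0.6596%

0.6596


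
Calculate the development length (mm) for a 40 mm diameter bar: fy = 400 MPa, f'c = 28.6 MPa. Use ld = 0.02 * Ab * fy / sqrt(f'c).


Ab = pi * 40^2 / 4 = 1256.637 mm2
ld = 0.02 * 1256.637 * 400 / sqrt(28.6)
= 1879.8 mm

1879.8


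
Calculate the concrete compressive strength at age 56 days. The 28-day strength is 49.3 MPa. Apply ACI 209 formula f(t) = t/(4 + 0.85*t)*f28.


f(56) = 56 / (4 + 0.85 * 56) * 49.3
= 56 / 51.6 * 49.3
= 53.5 MPa

53.5


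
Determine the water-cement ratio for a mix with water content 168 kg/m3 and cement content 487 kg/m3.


w/c = water / cement
w/c = 168 / 487 = 0.345

0.345


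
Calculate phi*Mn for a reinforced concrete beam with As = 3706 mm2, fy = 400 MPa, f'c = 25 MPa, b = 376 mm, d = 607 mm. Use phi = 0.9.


a = As * fy / (0.85 * f'c * b)
= 3706 * 400 / (0.85 * 25 * 376)
= 185.5319 mm
Mn = As * fy * (d - a/2) / 10^6
= 762.3005 kN-m
phi*Mn = 0.9 * 762.3005 = 686.07 kN-m

686.07


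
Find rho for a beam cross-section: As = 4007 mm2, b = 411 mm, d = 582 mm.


rho = As / (b * d)
= 4007 / (411 * 582)
= 0.0168

0.0168


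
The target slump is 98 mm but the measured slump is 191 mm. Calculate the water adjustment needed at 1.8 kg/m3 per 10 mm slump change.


Difference = 98 - 191 = -93 mm
Water adjustment = -93 * 1.8 / 10 = -16.7 kg/m3

-16.7


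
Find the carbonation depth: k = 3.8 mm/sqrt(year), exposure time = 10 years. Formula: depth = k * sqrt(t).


depth = k * sqrt(t)
= 3.8 * sqrt(10)
= 12.02 mm

12.02


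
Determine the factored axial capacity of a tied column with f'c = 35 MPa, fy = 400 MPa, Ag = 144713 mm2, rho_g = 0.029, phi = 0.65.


Ast = rho * Ag = 0.029 * 144713 = 4196.677 mm2
phi*Pn = 0.65 * 0.80 * (0.85 * 35 * (144713 - 4196.677) + 400 * 4196.677) / 1000
= 3046.7 kN

3046.7


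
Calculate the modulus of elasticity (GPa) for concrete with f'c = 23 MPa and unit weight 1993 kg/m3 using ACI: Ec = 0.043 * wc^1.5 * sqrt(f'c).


Ec = 0.043 * 1993^1.5 * sqrt(23) / 1000
= 18.35 GPa

18.35


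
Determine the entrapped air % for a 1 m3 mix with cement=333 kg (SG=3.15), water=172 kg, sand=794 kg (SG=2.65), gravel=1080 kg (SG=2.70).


Vol cement = 333 / (3.15 * 1000) = 0.105714 m3
Vol water = 172 / 1000 = 0.172 m3
Vol sand = 794 / (2.65 * 1000) = 0.299623 m3
Vol gravel = 1080 / (2.70 * 1000) = 0.4 m3
Total solid + water volume = 0.977337 m3
Air = (1 - 0.977337) * 100 = 2.27%

2.27


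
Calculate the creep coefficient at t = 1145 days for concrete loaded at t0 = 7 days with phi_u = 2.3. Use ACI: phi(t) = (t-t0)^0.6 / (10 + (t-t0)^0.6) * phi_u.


dt = 1145 - 7 = 1138
phi = 1138^0.6 / (10 + 1138^0.6) * 2.3
= 2.006

2.006


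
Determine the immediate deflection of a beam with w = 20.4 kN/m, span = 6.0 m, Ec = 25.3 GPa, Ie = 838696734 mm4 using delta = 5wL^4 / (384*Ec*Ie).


Convert: L = 6.0 m = 6000 mm, Ec = 25.3 GPa = 25300 MPa
delta = 5 * 20.4 * 6000^4 / (384 * 25300 * 838696734)
= 16.22 mm

16.22


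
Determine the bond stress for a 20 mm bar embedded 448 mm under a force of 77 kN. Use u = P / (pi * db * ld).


u = P / (pi * db * ld)
= 77 * 1000 / (pi * 20 * 448)
= 2.735 MPa

2.735


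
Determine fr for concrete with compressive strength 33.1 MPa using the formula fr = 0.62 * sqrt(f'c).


fr = 0.62 * sqrt(33.1)
= 3.567 MPa

3.567


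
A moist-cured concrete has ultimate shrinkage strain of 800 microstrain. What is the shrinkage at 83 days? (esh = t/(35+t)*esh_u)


esh(83) = 83 / (35 + 83) * 800
= 83 / 118 * 800
= 562.7 microstrain

562.7


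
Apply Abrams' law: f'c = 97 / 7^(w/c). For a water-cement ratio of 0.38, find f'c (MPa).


f'c = 97 / 7^0.38
= 97 / 2.095
= 46.31 MPa

46.31


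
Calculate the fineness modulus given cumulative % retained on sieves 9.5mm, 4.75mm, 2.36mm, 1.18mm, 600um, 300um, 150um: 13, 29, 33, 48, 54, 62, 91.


FM = sum(cumulative % retained) / 100
= 330 / 100
= 3.3

3.3


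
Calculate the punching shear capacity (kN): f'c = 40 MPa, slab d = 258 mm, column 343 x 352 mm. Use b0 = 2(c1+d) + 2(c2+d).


b0 = 2*(343 + 258) + 2*(352 + 258) = 2422 mm
Vc = 0.33 * sqrt(40) * 2422 * 258 / 1000
= 1304.18 kN

1304.18


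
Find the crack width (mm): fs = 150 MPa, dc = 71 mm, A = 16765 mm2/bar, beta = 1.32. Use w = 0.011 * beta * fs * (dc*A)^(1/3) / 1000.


w = 0.011 * beta * fs * (dc * A)^(1/3) / 1000
= 0.011 * 1.32 * 150 * (71 * 16765)^(1/3) / 1000
= 0.231 mm

0.231


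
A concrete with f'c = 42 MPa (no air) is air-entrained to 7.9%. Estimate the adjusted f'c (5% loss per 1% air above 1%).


Strength loss = (7.9 - 1) * 5 = 34.5%
f'c = 42 * (1 - 34.5/100)
= 27.51 MPa

27.51


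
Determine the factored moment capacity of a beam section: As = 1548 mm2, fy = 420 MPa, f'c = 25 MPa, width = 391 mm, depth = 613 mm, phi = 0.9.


a = As * fy / (0.85 * f'c * b)
= 1548 * 420 / (0.85 * 25 * 391)
= 78.25 mm
Mn = As * fy * (d - a/2) / 10^6
= 373.1106 kN-m
phi*Mn = 0.9 * 373.1106 = 335.8 kN-m

335.8


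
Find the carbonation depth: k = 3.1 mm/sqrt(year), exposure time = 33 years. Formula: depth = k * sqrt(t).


depth = k * sqrt(t)
= 3.1 * sqrt(33)
= 17.81 mm

17.81


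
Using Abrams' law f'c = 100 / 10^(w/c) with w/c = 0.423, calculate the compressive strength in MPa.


f'c = 100 / 10^0.423
= 100 / 2.649
= 37.76 MPa

37.76


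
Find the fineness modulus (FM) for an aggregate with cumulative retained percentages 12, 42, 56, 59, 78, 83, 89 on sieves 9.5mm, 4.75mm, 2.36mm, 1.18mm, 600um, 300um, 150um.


FM = sum(cumulative % retained) / 100
= 419 / 100
= 4.19

4.19


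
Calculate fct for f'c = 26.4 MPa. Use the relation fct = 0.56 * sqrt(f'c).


fct = 0.56 * sqrt(26.4)
= 0.56 * 5.138
= 2.877 MPa

2.877


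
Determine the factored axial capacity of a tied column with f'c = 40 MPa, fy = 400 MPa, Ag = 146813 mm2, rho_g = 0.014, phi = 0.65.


Ast = rho * Ag = 0.014 * 146813 = 2055.382 mm2
phi*Pn = 0.65 * 0.80 * (0.85 * 40 * (146813 - 2055.382) + 400 * 2055.382) / 1000
= 2986.83 kN

2986.83


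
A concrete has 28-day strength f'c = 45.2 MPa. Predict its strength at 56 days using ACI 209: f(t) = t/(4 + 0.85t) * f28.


f(56) = 56 / (4 + 0.85 * 56) * 45.2
= 56 / 51.6 * 45.2
= 49.05 MPa

49.05


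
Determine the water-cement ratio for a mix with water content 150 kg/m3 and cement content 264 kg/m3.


w/c = water / cement
w/c = 150 / 264 = 0.568

0.568


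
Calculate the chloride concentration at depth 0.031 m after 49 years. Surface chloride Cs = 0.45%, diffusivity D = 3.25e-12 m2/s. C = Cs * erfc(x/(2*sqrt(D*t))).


t_seconds = 49 * 365.25 * 24 * 3600 = 1546322400.0 s
arg = 0.031 / (2 * sqrt(3.25e-12 * 1546322400.0))
= 0.2186
erfc(0.2186) = 0.7572
C = 0.45 * 0.7572 = 0.3407%

0.3407


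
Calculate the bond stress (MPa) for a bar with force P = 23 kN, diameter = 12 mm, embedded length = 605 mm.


u = P / (pi * db * ld)
= 23 * 1000 / (pi * 12 * 605)
= 1.008 MPa

1.008


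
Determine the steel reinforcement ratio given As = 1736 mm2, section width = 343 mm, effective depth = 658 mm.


rho = As / (b * d)
= 1736 / (343 * 658)
= 0.0077

0.0077


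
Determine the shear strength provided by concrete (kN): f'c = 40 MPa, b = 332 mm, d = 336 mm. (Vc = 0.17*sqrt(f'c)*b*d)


Vc = 0.17 * sqrt(40) * 332 * 336 / 1000
= 119.94 kN

119.94


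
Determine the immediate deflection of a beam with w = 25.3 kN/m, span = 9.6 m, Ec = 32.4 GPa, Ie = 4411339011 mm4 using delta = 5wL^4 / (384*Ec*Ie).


Convert: L = 9.6 m = 9600 mm, Ec = 32.4 GPa = 32400 MPa
delta = 5 * 25.3 * 9600^4 / (384 * 32400 * 4411339011)
= 19.58 mm

19.58


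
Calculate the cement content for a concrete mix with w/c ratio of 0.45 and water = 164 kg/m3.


Cement = water / (w/c)
= 164 / 0.45
= 364.4 kg/m3

364.4


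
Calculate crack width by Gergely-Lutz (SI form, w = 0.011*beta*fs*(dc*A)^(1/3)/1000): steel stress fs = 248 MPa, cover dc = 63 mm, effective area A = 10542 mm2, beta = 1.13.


w = 0.011 * beta * fs * (dc * A)^(1/3) / 1000
= 0.011 * 1.13 * 248 * (63 * 10542)^(1/3) / 1000
= 0.269 mm

0.269


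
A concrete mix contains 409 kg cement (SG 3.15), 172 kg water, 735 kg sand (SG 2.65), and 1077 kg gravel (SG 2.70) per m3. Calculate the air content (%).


Vol cement = 409 / (3.15 * 1000) = 0.129841 m3
Vol water = 172 / 1000 = 0.172 m3
Vol sand = 735 / (2.65 * 1000) = 0.277358 m3
Vol gravel = 1077 / (2.70 * 1000) = 0.398889 m3
Total solid + water volume = 0.978089 m3
Air = (1 - 0.978089) * 100 = 2.19%

2.19


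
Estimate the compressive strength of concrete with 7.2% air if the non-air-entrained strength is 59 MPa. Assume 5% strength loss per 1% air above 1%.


Strength loss = (7.2 - 1) * 5 = 31.0%
f'c = 59 * (1 - 31.0/100)
= 40.71 MPa

40.71


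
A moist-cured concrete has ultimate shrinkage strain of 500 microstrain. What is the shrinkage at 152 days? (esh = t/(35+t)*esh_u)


esh(152) = 152 / (35 + 152) * 500
= 152 / 187 * 500
= 406.4 microstrain

406.4


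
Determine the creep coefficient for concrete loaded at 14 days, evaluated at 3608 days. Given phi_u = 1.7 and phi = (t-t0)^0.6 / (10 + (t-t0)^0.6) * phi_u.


dt = 3608 - 14 = 3594
phi = 3594^0.6 / (10 + 3594^0.6) * 1.7
= 1.584

1.584


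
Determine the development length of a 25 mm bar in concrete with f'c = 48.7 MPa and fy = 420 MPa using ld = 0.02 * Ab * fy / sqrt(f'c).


Ab = pi * 25^2 / 4 = 490.874 mm2
ld = 0.02 * 490.874 * 420 / sqrt(48.7)
= 590.9 mm

590.9


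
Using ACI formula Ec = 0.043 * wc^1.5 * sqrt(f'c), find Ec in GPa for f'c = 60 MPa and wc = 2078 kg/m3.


Ec = 0.043 * 2078^1.5 * sqrt(60) / 1000
= 31.55 GPa

31.55


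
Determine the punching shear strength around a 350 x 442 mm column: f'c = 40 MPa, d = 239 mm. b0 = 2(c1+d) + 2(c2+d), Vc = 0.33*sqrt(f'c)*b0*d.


b0 = 2*(350 + 239) + 2*(442 + 239) = 2540 mm
Vc = 0.33 * sqrt(40) * 2540 * 239 / 1000
= 1267.0 kN

1267.0


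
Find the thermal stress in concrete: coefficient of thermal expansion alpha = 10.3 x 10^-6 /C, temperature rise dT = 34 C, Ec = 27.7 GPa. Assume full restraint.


sigma = alpha * dT * Ec
= 10.3e-6 * 34 * 27.7 * 1000
= 9.701 MPa

9.701


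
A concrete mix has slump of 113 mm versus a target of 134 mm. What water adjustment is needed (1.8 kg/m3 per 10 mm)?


Difference = 134 - 113 = 21 mm
Water adjustment = 21 * 1.8 / 10 = 3.8 kg/m3

3.8


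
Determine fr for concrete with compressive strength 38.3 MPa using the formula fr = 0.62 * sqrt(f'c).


fr = 0.62 * sqrt(38.3)
= 3.837 MPa

3.837


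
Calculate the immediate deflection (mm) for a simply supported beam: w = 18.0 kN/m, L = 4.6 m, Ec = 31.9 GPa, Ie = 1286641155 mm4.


Convert: L = 4.6 m = 4600 mm, Ec = 31.9 GPa = 31900 MPa
delta = 5 * 18.0 * 4600^4 / (384 * 31900 * 1286641155)
= 2.56 mm

2.56


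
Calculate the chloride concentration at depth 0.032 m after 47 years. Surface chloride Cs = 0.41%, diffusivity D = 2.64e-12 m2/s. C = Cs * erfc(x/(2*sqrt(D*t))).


t_seconds = 47 * 365.25 * 24 * 3600 = 1483207200.0 s
arg = 0.032 / (2 * sqrt(2.64e-12 * 1483207200.0))
= 0.2557
erfc(0.2557) = 0.7176
C = 0.41 * 0.7176 = 0.2942%

0.2942


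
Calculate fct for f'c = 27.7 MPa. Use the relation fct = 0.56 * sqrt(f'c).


fct = 0.56 * sqrt(27.7)
= 0.56 * 5.263
= 2.947 MPa

2.947


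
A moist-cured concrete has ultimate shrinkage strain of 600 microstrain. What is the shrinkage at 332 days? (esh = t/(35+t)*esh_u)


esh(332) = 332 / (35 + 332) * 600
= 332 / 367 * 600
= 542.8 microstrain

542.8


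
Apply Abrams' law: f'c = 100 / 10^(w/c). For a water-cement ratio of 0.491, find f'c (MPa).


f'c = 100 / 10^0.491
= 100 / 3.097
= 32.28 MPa

32.28


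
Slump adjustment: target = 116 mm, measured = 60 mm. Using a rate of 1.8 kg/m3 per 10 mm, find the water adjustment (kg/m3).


Difference = 116 - 60 = 56 mm
Water adjustment = 56 * 1.8 / 10 = 10.1 kg/m3

10.1


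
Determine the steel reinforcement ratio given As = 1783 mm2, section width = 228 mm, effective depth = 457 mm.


rho = As / (b * d)
= 1783 / (228 * 457)
= 0.0171

0.0171


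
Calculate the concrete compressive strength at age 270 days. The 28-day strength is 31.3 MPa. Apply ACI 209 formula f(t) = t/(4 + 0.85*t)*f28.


f(270) = 270 / (4 + 0.85 * 270) * 31.3
= 270 / 233.5 * 31.3
= 36.19 MPa

36.19


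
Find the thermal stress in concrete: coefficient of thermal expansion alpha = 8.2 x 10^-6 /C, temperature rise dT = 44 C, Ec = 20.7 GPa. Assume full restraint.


sigma = alpha * dT * Ec
= 8.2e-6 * 44 * 20.7 * 1000
= 7.469 MPa

7.469


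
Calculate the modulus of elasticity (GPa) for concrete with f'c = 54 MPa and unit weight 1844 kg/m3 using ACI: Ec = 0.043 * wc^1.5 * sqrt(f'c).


Ec = 0.043 * 1844^1.5 * sqrt(54) / 1000
= 25.02 GPa

25.02


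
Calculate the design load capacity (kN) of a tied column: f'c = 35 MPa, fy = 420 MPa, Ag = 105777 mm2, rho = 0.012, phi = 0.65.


Ast = rho * Ag = 0.012 * 105777 = 1269.324 mm2
phi*Pn = 0.65 * 0.80 * (0.85 * 35 * (105777 - 1269.324) + 420 * 1269.324) / 1000
= 1893.95 kN

1893.95


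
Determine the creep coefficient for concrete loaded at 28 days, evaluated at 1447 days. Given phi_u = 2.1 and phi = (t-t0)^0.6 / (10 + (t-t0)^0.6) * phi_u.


dt = 1447 - 28 = 1419
phi = 1419^0.6 / (10 + 1419^0.6) * 2.1
= 1.861

1.861


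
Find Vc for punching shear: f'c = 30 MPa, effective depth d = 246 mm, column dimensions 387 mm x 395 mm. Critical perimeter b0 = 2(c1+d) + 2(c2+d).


b0 = 2*(387 + 246) + 2*(395 + 246) = 2548 mm
Vc = 0.33 * sqrt(30) * 2548 * 246 / 1000
= 1132.95 kN

1132.95


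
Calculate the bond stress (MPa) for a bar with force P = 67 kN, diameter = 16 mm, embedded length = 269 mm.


u = P / (pi * db * ld)
= 67 * 1000 / (pi * 16 * 269)
= 4.955 MPa

4.955


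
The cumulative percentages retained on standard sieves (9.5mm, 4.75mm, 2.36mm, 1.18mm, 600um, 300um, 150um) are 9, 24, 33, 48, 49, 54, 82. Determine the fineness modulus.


FM = sum(cumulative % retained) / 100
= 299 / 100
= 2.99

2.99


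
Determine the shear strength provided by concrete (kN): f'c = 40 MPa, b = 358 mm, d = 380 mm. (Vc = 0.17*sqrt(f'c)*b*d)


Vc = 0.17 * sqrt(40) * 358 * 380 / 1000
= 146.27 kN

146.27


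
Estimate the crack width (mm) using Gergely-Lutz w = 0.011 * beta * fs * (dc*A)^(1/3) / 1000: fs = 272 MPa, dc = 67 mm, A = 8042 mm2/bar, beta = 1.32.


w = 0.011 * beta * fs * (dc * A)^(1/3) / 1000
= 0.011 * 1.32 * 272 * (67 * 8042)^(1/3) / 1000
= 0.321 mm

0.321


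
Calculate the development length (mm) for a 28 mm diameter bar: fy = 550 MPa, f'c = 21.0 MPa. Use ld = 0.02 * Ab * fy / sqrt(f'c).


Ab = pi * 28^2 / 4 = 615.752 mm2
ld = 0.02 * 615.752 * 550 / sqrt(21.0)
= 1478.0 mm

1478.0


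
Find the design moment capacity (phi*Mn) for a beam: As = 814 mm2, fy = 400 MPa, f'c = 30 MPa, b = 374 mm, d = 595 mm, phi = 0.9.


a = As * fy / (0.85 * f'c * b)
= 814 * 400 / (0.85 * 30 * 374)
= 34.1407 mm
Mn = As * fy * (d - a/2) / 10^6
= 188.1739 kN-m
phi*Mn = 0.9 * 188.1739 = 169.36 kN-m

169.36


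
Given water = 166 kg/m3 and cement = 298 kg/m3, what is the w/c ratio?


w/c = water / cement
w/c = 166 / 298 = 0.557

0.557


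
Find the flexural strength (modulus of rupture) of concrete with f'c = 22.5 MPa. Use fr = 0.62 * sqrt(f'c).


fr = 0.62 * sqrt(22.5)
= 2.941 MPa

2.941


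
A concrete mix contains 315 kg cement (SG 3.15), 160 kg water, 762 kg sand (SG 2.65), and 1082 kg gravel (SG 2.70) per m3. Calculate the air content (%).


Vol cement = 315 / (3.15 * 1000) = 0.1 m3
Vol water = 160 / 1000 = 0.16 m3
Vol sand = 762 / (2.65 * 1000) = 0.287547 m3
Vol gravel = 1082 / (2.70 * 1000) = 0.400741 m3
Total solid + water volume = 0.948288 m3
Air = (1 - 0.948288) * 100 = 5.17%

5.17


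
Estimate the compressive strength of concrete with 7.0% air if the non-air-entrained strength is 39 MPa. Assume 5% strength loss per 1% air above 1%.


Strength loss = (7.0 - 1) * 5 = 30.0%
f'c = 39 * (1 - 30.0/100)
= 27.3 MPa

27.3


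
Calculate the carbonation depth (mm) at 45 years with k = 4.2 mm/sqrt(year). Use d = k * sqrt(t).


depth = k * sqrt(t)
= 4.2 * sqrt(45)
= 28.17 mm

28.17


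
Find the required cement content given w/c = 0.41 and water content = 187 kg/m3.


Cement = water / (w/c)
= 187 / 0.41
= 456.1 kg/m3

456.1


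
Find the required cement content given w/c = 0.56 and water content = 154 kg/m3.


Cement = water / (w/c)
= 154 / 0.56
= 275.0 kg/m3

275.0


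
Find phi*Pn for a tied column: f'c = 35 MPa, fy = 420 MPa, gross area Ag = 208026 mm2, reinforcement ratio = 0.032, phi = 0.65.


Ast = rho * Ag = 0.032 * 208026 = 6656.832 mm2
phi*Pn = 0.65 * 0.80 * (0.85 * 35 * (208026 - 6656.832) + 420 * 6656.832) / 1000
= 4569.03 kN

4569.03


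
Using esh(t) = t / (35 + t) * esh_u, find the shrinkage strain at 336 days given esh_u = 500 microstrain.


esh(336) = 336 / (35 + 336) * 500
= 336 / 371 * 500
= 452.8 microstrain

452.8


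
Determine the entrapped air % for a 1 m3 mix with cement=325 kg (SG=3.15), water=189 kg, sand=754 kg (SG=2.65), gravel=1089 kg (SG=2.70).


Vol cement = 325 / (3.15 * 1000) = 0.103175 m3
Vol water = 189 / 1000 = 0.189 m3
Vol sand = 754 / (2.65 * 1000) = 0.284528 m3
Vol gravel = 1089 / (2.70 * 1000) = 0.403333 m3
Total solid + water volume = 0.980036 m3
Air = (1 - 0.980036) * 100 = 2.0%

2.0


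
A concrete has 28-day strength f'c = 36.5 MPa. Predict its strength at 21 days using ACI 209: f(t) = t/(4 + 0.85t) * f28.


f(21) = 21 / (4 + 0.85 * 21) * 36.5
= 21 / 21.85 * 36.5
= 35.08 MPa

35.08


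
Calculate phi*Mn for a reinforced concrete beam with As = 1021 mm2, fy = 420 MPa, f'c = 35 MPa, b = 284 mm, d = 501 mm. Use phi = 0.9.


a = As * fy / (0.85 * f'c * b)
= 1021 * 420 / (0.85 * 35 * 284)
= 50.7539 mm
Mn = As * fy * (d - a/2) / 10^6
= 203.9567 kN-m
phi*Mn = 0.9 * 203.9567 = 183.56 kN-m

183.56


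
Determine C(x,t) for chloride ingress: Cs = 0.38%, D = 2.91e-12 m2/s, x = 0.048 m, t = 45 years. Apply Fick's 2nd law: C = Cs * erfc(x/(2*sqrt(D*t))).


t_seconds = 45 * 365.25 * 24 * 3600 = 1420092000.0 s
arg = 0.048 / (2 * sqrt(2.91e-12 * 1420092000.0))
= 0.3733
erfc(0.3733) = 0.5975
C = 0.38 * 0.5975 = 0.2271%

0.2271


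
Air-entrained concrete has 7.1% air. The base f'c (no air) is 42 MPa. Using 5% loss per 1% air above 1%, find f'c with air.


Strength loss = (7.1 - 1) * 5 = 30.5%
f'c = 42 * (1 - 30.5/100)
= 29.19 MPa

29.19


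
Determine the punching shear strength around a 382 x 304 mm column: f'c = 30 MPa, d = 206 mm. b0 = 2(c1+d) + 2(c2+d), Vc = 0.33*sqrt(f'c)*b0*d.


b0 = 2*(382 + 206) + 2*(304 + 206) = 2196 mm
Vc = 0.33 * sqrt(30) * 2196 * 206 / 1000
= 817.66 kN

817.66


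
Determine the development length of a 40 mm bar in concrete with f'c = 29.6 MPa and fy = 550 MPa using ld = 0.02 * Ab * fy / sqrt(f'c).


Ab = pi * 40^2 / 4 = 1256.637 mm2
ld = 0.02 * 1256.637 * 550 / sqrt(29.6)
= 2540.7 mm

2540.7


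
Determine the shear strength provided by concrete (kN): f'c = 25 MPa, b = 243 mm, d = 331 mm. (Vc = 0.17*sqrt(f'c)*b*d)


Vc = 0.17 * sqrt(25) * 243 * 331 / 1000
= 68.37 kN

68.37


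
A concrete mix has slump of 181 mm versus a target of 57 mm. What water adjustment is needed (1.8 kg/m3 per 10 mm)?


Difference = 57 - 181 = -124 mm
Water adjustment = -124 * 1.8 / 10 = -22.3 kg/m3

-22.3


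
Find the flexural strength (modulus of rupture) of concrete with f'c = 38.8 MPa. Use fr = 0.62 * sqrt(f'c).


fr = 0.62 * sqrt(38.8)
= 3.862 MPa

3.862


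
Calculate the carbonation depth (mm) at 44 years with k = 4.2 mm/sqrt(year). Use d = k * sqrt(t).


depth = k * sqrt(t)
= 4.2 * sqrt(44)
= 27.86 mm

27.86


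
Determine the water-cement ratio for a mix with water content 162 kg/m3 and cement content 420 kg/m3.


w/c = water / cement
w/c = 162 / 420 = 0.386

0.386
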